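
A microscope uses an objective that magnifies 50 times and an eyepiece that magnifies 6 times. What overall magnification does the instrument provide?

300

The overall magnification of a compound microscope is the product of the objective and eyepiece magnifications:
M = M_obj x M_eye = 50 x 6 = 300.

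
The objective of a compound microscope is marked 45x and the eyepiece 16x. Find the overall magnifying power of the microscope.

720

The overall magnification of a compound microscope is the product of the objective and eyepiece magnifications:
M = M_obj x M_eye = 45 x 16 = 720.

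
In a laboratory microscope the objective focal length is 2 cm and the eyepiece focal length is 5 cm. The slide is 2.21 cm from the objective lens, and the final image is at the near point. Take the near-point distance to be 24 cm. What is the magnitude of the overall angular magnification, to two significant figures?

55

Objective: 1/d_i = 1/f_obj - 1/d_o = 1/2 - 1/2.21 = 0.04751 cm^-1, so d_i = 21.048 cm.
m_obj = -d_i/d_o = -21.048/2.21 = -9.524.
Eyepiece angular magnification (image at near point): M_eye = 1 + D/f_e = 1 + 24/5 = 5.800.
Overall M = m_obj x M_eye = (-9.524)(5.800) = -55.24.
|M| = 55.24.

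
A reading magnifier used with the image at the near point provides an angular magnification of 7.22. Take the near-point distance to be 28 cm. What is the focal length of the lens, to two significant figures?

4.5 cm

For the image at the near point, M = 1 + D/f.
f = D/(M - 1) = 28/(7.22 - 1) = 4.502 cm.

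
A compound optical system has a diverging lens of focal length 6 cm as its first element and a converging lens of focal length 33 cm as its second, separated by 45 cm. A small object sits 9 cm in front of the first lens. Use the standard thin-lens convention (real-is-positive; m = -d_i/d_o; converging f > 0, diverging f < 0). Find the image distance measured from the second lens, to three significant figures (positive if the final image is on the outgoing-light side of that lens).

Lens 1: 1/d_i1 = 1/f_1 - 1/d_o1 = 1/(-6) - 1/9 = -0.27778 cm^-1, so d_i1 = -3.600 cm.
The intermediate image is virtual, 3.600 cm to the left of lens 1, so d_o2 = L - d_i1 = 45 - (-3.600) = 48.600 cm.
Lens 2: 1/d_i2 = 1/f_2 - 1/d_o2 = 1/33 - 1/(48.600) = 0.00973 cm^-1, so d_i2 = 102.808 cm.

103 cm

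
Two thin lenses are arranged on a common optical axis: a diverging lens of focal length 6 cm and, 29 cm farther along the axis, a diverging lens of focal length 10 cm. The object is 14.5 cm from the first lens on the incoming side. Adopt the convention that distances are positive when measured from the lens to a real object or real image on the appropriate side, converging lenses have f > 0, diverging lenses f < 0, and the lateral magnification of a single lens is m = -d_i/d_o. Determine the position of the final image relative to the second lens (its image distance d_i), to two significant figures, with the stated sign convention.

Lens 1: 1/d_i1 = 1/f_1 - 1/d_o1 = 1/(-6) - 1/14.5 = -0.23563 cm^-1, so d_i1 = -4.244 cm.
With d_i1 < 0 the first image is virtual and lies on the object side; the object distance for lens 2 is d_o2 = 29 - (-4.244) = 33.244 cm.
Lens 2: 1/d_i2 = 1/f_2 - 1/d_o2 = 1/(-10) - 1/(33.244) = -0.13008 cm^-1, so d_i2 = -7.688 cm.

-7.7 cm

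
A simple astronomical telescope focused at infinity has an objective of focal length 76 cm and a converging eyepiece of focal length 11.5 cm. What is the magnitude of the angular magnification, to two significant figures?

6.6

|M| = f_obj/|f_eye| = 76/11.5 = 6.609.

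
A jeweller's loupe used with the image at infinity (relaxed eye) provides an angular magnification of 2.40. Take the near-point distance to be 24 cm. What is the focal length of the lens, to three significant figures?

For the image at infinity, M = D/f.
f = D/M = 24/2.4 = 10.000 cm.

10.0 cm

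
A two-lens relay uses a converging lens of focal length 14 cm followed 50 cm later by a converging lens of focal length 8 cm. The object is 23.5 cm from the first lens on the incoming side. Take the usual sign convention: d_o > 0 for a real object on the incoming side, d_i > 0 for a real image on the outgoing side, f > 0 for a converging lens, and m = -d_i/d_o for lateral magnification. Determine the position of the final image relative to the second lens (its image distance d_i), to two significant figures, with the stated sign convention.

17 cm

Applying the thin-lens equation to the first lens, 1/14 = 1/23.5 + 1/d_i1, which gives d_i1 = 34.632 cm.
That image sits 15.368 cm in front of the second lens, so d_o2 = 15.368 cm.
Applying the thin-lens equation again with f_2 = 8 cm and d_o2 = 15.368 cm gives d_i2 = 16.686 cm.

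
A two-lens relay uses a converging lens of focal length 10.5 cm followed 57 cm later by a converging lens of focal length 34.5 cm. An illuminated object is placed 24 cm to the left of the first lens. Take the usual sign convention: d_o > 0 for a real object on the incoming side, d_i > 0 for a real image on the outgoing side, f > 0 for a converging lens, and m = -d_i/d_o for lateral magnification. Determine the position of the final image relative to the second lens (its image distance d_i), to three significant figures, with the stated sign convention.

345 cm

Lens 1: 1/d_i1 = 1/f_1 - 1/d_o1 = 1/10.5 - 1/24 = 0.05357 cm^-1, so d_i1 = 18.667 cm.
That image sits 38.333 cm in front of the second lens, so d_o2 = 38.333 cm.
Lens 2: 1/d_i2 = 1/f_2 - 1/d_o2 = 1/34.5 - 1/(38.333) = 0.00290 cm^-1, so d_i2 = 345.000 cm.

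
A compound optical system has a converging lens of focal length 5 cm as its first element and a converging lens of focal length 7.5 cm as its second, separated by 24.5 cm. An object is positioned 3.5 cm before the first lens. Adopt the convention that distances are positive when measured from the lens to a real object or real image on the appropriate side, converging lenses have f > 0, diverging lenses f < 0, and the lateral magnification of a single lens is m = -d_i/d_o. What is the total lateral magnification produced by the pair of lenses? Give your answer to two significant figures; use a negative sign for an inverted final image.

-0.87

Applying the thin-lens equation to the first lens, 1/5 = 1/3.5 + 1/d_i1, which gives d_i1 = -11.667 cm.
Its lateral magnification is m_1 = -d_i1/d_o1 = -(-11.667)/3.5 = 3.3333.
With d_i1 < 0 the first image is virtual and lies on the object side; the object distance for lens 2 is d_o2 = 24.5 - (-11.667) = 36.167 cm.
Applying the thin-lens equation again with f_2 = 7.5 cm and d_o2 = 36.167 cm gives d_i2 = 9.462 cm.
m_2 = -(9.462)/(36.167) = -0.2616.
Total m = m_1 x m_2 = (3.3333)(-0.2616) = -0.8721.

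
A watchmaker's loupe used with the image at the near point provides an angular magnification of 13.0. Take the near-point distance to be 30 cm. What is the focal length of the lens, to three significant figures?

For the image at the near point, M = 1 + D/f.
f = D/(M - 1) = 30/(13.0 - 1) = 2.500 cm.

2.50 cm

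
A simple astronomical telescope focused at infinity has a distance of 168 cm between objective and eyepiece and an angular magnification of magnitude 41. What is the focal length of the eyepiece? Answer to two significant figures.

In normal adjustment the tube length equals f_obj + f_eye and |M| = f_obj/f_eye.
So f_obj = 41 f_eye and 41 f_eye + f_eye = 168 cm, giving f_eye = 168/42 = 4.000 cm and f_obj = 164.000 cm.

4.0 cm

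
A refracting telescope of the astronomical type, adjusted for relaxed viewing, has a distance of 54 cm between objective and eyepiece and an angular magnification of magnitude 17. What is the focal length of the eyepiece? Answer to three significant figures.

In normal adjustment the tube length equals f_obj + f_eye and |M| = f_obj/f_eye.
So f_obj = 17 f_eye and 17 f_eye + f_eye = 54 cm, giving f_eye = 54/18 = 3.000 cm and f_obj = 51.000 cm.

3.00 cm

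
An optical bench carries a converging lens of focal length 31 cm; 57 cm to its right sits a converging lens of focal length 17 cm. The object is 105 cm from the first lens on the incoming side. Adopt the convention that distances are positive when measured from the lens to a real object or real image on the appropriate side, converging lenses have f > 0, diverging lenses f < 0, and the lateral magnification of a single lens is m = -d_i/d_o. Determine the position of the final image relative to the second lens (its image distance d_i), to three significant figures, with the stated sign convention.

-55.5 cm

Applying the thin-lens equation to the first lens, 1/31 = 1/105 + 1/d_i1, which gives d_i1 = 43.986 cm.
Object distance for lens 2: d_o2 = 57 - 43.986 = 13.014 cm.
Applying the thin-lens equation again with f_2 = 17 cm and d_o2 = 13.014 cm gives d_i2 = -55.495 cm.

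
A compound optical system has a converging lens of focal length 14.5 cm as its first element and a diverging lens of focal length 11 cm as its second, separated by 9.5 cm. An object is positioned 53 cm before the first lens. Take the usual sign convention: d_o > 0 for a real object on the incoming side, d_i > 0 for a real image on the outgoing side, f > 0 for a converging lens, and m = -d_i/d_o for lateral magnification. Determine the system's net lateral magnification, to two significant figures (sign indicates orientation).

-7.7

Applying the thin-lens equation to the first lens, 1/14.5 = 1/53 + 1/d_i1, which gives d_i1 = 19.961 cm.
Its lateral magnification is m_1 = -d_i1/d_o1 = -(19.961)/53 = -0.3766.
Since 19.961 cm > 9.5 cm, the first image lies past the second lens and serves as a virtual object: d_o2 = L - d_i1 = -10.461 cm.
Applying the thin-lens equation again with f_2 = -11 cm and d_o2 = -10.461 cm gives d_i2 = 213.506 cm.
m_2 = -(213.506)/(-10.461) = 20.4096.
Total m = m_1 x m_2 = (-0.3766)(20.4096) = -7.6867.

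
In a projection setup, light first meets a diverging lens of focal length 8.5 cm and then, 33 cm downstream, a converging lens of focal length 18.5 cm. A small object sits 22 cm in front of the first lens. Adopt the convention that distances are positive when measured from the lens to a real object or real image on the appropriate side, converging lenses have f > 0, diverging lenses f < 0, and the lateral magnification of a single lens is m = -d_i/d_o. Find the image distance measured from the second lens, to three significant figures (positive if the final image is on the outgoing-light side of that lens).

Applying the thin-lens equation to the first lens, 1/(-8.5) = 1/22 + 1/d_i1, which gives d_i1 = -6.131 cm.
With d_i1 < 0 the first image is virtual and lies on the object side; the object distance for lens 2 is d_o2 = 33 - (-6.131) = 39.131 cm.
Applying the thin-lens equation again with f_2 = 18.5 cm and d_o2 = 39.131 cm gives d_i2 = 35.089 cm.

35.1 cm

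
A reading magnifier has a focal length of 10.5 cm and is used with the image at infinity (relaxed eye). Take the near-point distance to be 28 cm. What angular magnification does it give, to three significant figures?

2.67

M = D/f = 28/10.5 = 2.667.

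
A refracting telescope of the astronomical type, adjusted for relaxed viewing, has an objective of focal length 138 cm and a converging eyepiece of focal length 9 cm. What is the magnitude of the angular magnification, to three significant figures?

|M| = f_obj/|f_eye| = 138/9 = 15.333.

15.3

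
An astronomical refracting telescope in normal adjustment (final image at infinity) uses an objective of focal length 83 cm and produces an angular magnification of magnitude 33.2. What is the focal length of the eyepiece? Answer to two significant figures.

|M| = f_obj/f_eye, so f_eye = f_obj/|M| = 83/33.2 = 2.500 cm.

2.5 cm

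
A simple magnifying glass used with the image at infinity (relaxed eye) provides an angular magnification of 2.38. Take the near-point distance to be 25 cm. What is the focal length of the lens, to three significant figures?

10.5 cm

For the image at infinity, M = D/f.
f = D/M = 25/2.38 = 10.504 cm.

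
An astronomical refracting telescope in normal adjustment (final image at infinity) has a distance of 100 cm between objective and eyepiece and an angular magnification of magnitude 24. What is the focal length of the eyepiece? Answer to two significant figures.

4.0 cm

In normal adjustment the tube length equals f_obj + f_eye and |M| = f_obj/f_eye.
So f_obj = 24 f_eye and 24 f_eye + f_eye = 100 cm, giving f_eye = 100/25 = 4.000 cm and f_obj = 96.000 cm.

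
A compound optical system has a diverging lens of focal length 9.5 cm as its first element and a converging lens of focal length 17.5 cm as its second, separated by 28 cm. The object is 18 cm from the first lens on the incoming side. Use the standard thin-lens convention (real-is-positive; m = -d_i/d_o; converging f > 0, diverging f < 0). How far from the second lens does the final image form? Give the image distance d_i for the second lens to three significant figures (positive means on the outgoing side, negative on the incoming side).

First lens: d_i1 = 1/(1/(-9.5) - 1/18) = -6.218 cm.
The intermediate image is virtual, 6.218 cm to the left of lens 1, so d_o2 = L - d_i1 = 28 - (-6.218) = 34.218 cm.
Second lens: d_i2 = 1/(1/17.5 - 1/(34.218)) = 35.818 cm.

35.8 cm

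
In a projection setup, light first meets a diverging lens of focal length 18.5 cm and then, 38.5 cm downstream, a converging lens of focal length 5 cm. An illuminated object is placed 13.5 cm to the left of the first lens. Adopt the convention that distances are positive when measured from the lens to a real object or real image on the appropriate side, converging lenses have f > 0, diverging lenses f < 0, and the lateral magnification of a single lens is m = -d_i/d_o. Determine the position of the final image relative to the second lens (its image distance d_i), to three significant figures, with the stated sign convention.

5.61 cm

First lens: d_i1 = 1/(1/(-18.5) - 1/13.5) = -7.805 cm.
With d_i1 < 0 the first image is virtual and lies on the object side; the object distance for lens 2 is d_o2 = 38.5 - (-7.805) = 46.305 cm.
Second lens: d_i2 = 1/(1/5 - 1/(46.305)) = 5.605 cm.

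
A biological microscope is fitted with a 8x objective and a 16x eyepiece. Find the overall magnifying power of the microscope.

128

The overall magnification of a compound microscope is the product of the objective and eyepiece magnifications:
M = M_obj x M_eye = 8 x 16 = 128.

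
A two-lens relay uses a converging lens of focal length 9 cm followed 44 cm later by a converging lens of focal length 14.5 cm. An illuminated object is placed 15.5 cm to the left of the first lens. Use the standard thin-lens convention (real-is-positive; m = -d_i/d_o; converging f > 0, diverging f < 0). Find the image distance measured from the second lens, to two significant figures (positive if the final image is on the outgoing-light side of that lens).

41 cm

First lens: d_i1 = 1/(1/9 - 1/15.5) = 21.462 cm.
Object distance for lens 2: d_o2 = 44 - 21.462 = 22.538 cm.
Second lens: d_i2 = 1/(1/14.5 - 1/(22.538)) = 40.656 cm.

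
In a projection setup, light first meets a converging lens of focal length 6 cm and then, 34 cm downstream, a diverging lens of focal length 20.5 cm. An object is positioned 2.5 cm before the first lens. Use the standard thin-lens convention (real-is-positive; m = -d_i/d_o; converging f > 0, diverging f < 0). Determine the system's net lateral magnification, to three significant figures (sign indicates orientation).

First lens: d_i1 = 1/(1/6 - 1/2.5) = -4.286 cm.
m_1 = -(-4.286)/2.5 = 1.7143.
With d_i1 < 0 the first image is virtual and lies on the object side; the object distance for lens 2 is d_o2 = 34 - (-4.286) = 38.286 cm.
Second lens: d_i2 = 1/(1/(-20.5) - 1/(38.286)) = -13.351 cm.
m_2 = -(-13.351)/(38.286) = 0.3487.
Total m = m_1 x m_2 = (1.7143)(0.3487) = 0.5978.

0.598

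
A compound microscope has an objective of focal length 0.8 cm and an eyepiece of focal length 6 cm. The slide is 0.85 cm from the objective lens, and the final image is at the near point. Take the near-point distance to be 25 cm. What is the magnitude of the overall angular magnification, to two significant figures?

Objective: 1/d_i = 1/f_obj - 1/d_o = 1/0.8 - 1/0.85 = 0.07353 cm^-1, so d_i = 13.600 cm.
m_obj = -d_i/d_o = -13.600/0.85 = -16.000.
Eyepiece angular magnification (image at near point): M_eye = 1 + D/f_e = 1 + 25/6 = 5.167.
Overall M = m_obj x M_eye = (-16.000)(5.167) = -82.67.
|M| = 82.67.

83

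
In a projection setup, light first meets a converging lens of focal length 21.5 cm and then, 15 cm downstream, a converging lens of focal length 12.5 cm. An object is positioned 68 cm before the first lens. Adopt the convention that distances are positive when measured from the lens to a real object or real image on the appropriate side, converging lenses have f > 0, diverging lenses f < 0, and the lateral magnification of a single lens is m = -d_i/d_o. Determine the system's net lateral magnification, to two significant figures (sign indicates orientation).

-0.20

First lens: d_i1 = 1/(1/21.5 - 1/68) = 31.441 cm.
m_1 = -(31.441)/68 = -0.4624.
Since 31.441 cm > 15 cm, the first image lies past the second lens and serves as a virtual object: d_o2 = L - d_i1 = -16.441 cm.
Second lens: d_i2 = 1/(1/12.5 - 1/(-16.441)) = 7.101 cm.
m_2 = -(7.101)/(-16.441) = 0.4319.
The system's lateral magnification is m_1 m_2 = (-0.4624)(0.4319) = -0.1997.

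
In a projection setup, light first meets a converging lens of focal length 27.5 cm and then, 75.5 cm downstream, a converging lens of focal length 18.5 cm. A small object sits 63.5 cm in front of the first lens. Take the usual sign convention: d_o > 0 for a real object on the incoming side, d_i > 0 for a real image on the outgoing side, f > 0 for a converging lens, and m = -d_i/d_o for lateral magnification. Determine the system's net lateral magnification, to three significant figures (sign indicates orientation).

Applying the thin-lens equation to the first lens, 1/27.5 = 1/63.5 + 1/d_i1, which gives d_i1 = 48.507 cm.
Its lateral magnification is m_1 = -d_i1/d_o1 = -(48.507)/63.5 = -0.7639.
The intermediate image is 48.507 cm to the right of lens 1, so d_o2 = L - d_i1 = 75.5 - 48.507 = 26.993 cm.
Applying the thin-lens equation again with f_2 = 18.5 cm and d_o2 = 26.993 cm gives d_i2 = 58.798 cm.
m_2 = -(58.798)/(26.993) = -2.1783.
The system's lateral magnification is m_1 m_2 = (-0.7639)(-2.1783) = 1.6639.

1.66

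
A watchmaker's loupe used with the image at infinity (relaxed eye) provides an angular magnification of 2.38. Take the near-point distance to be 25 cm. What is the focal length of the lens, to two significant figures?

11 cm

For the image at infinity, M = D/f.
f = D/M = 25/2.38 = 10.504 cm.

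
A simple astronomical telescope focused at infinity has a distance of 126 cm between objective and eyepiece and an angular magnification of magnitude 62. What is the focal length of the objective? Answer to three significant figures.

124 cm

In normal adjustment the tube length equals f_obj + f_eye and |M| = f_obj/f_eye.
So f_obj = 62 f_eye and 62 f_eye + f_eye = 126 cm, giving f_eye = 126/63 = 2.000 cm and f_obj = 124.000 cm.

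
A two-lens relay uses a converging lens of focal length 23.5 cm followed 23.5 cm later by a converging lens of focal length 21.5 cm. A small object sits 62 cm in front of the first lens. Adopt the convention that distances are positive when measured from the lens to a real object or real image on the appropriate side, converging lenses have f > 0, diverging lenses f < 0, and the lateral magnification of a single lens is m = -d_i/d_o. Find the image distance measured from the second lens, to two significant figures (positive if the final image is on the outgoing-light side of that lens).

Lens 1: 1/d_i1 = 1/f_1 - 1/d_o1 = 1/23.5 - 1/62 = 0.02642 cm^-1, so d_i1 = 37.844 cm.
Since 37.844 cm > 23.5 cm, the first image lies past the second lens and serves as a virtual object: d_o2 = L - d_i1 = -14.344 cm.
Lens 2: 1/d_i2 = 1/f_2 - 1/d_o2 = 1/21.5 - 1/(-14.344) = 0.11623 cm^-1, so d_i2 = 8.604 cm.

8.6 cm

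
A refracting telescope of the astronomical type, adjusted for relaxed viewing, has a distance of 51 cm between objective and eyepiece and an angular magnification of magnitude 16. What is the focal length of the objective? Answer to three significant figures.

48.0 cm

In normal adjustment the tube length equals f_obj + f_eye and |M| = f_obj/f_eye.
So f_obj = 16 f_eye and 16 f_eye + f_eye = 51 cm, giving f_eye = 51/17 = 3.000 cm and f_obj = 48.000 cm.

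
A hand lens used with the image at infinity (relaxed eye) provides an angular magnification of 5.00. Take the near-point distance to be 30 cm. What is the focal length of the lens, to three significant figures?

For the image at infinity, M = D/f.
f = D/M = 30/5.0 = 6.000 cm.

6.00 cm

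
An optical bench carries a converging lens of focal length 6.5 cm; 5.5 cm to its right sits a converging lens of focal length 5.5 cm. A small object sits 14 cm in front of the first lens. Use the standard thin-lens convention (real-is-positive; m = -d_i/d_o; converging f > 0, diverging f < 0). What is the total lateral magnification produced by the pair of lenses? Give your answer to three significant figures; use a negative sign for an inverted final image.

Applying the thin-lens equation to the first lens, 1/6.5 = 1/14 + 1/d_i1, which gives d_i1 = 12.133 cm.
Its lateral magnification is m_1 = -d_i1/d_o1 = -(12.133)/14 = -0.8667.
Since 12.133 cm > 5.5 cm, the first image lies past the second lens and serves as a virtual object: d_o2 = L - d_i1 = -6.633 cm.
Applying the thin-lens equation again with f_2 = 5.5 cm and d_o2 = -6.633 cm gives d_i2 = 3.007 cm.
m_2 = -(3.007)/(-6.633) = 0.4533.
Total m = m_1 x m_2 = (-0.8667)(0.4533) = -0.3929.

-0.393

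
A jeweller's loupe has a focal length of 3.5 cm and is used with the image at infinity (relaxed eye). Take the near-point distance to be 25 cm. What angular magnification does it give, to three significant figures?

M = D/f = 25/3.5 = 7.143.

7.14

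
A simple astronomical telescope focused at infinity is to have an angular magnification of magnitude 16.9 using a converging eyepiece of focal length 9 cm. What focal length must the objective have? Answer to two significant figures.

|M| = f_obj/|f_eye|, so f_obj = |M| x |f_eye| = 16.9 x 9 = 152.100 cm.

150 cm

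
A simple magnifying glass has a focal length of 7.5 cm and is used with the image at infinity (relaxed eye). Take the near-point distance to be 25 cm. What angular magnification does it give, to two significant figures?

3.3

M = D/f = 25/7.5 = 3.333.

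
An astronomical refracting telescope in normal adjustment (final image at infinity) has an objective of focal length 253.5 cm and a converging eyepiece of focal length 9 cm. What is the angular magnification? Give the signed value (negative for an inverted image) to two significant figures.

-28

M = -f_obj/f_eye = -253.5/(9) = -28.167.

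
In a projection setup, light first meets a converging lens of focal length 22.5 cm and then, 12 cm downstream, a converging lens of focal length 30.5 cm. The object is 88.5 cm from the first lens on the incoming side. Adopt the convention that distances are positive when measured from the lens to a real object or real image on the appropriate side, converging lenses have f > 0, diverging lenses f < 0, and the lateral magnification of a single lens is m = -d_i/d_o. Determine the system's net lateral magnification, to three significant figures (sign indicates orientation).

-0.214

First lens: d_i1 = 1/(1/22.5 - 1/88.5) = 30.170 cm.
m_1 = -(30.170)/88.5 = -0.3409.
This image would form 30.170 cm past lens 1, i.e. 18.170 cm beyond lens 2, so it is a virtual object for lens 2: d_o2 = 12 - 30.170 = -18.170 cm.
Second lens: d_i2 = 1/(1/30.5 - 1/(-18.170)) = 11.387 cm.
m_2 = -(11.387)/(-18.170) = 0.6267.
Total m = m_1 x m_2 = (-0.3409)(0.6267) = -0.2136.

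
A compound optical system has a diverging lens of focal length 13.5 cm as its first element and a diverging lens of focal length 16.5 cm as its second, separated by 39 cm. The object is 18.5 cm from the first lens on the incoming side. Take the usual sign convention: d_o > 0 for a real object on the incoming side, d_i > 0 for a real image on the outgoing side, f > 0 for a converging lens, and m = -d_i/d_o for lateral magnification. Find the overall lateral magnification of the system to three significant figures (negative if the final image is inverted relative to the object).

0.110

First lens: d_i1 = 1/(1/(-13.5) - 1/18.5) = -7.805 cm.
m_1 = -(-7.805)/18.5 = 0.4219.
The intermediate image is virtual, 7.805 cm to the left of lens 1, so d_o2 = L - d_i1 = 39 - (-7.805) = 46.805 cm.
Second lens: d_i2 = 1/(1/(-16.5) - 1/(46.805)) = -12.199 cm.
m_2 = -(-12.199)/(46.805) = 0.2606.
The system's lateral magnification is m_1 m_2 = (0.4219)(0.2606) = 0.1100.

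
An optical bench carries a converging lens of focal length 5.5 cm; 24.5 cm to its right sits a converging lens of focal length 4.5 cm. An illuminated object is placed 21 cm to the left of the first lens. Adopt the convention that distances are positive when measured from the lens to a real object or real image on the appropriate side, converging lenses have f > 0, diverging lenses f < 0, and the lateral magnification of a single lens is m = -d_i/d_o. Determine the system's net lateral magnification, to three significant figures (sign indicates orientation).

Lens 1: 1/d_i1 = 1/f_1 - 1/d_o1 = 1/5.5 - 1/21 = 0.13420 cm^-1, so d_i1 = 7.452 cm.
m_1 = -(7.452)/21 = -0.3548.
Object distance for lens 2: d_o2 = 24.5 - 7.452 = 17.048 cm.
Lens 2: 1/d_i2 = 1/f_2 - 1/d_o2 = 1/4.5 - 1/(17.048) = 0.16357 cm^-1, so d_i2 = 6.114 cm.
m_2 = -(6.114)/(17.048) = -0.3586.
The system's lateral magnification is m_1 m_2 = (-0.3548)(-0.3586) = 0.1272.

0.127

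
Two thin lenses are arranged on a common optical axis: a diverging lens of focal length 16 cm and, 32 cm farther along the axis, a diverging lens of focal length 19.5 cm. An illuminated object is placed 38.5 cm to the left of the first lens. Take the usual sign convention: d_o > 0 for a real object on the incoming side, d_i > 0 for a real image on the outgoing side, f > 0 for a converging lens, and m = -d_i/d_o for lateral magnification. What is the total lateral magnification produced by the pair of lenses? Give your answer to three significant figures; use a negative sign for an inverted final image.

0.0912

First lens: d_i1 = 1/(1/(-16) - 1/38.5) = -11.303 cm.
m_1 = -(-11.303)/38.5 = 0.2936.
With d_i1 < 0 the first image is virtual and lies on the object side; the object distance for lens 2 is d_o2 = 32 - (-11.303) = 43.303 cm.
Second lens: d_i2 = 1/(1/(-19.5) - 1/(43.303)) = -13.445 cm.
m_2 = -(-13.445)/(43.303) = 0.3105.
Total m = m_1 x m_2 = (0.2936)(0.3105) = 0.0912.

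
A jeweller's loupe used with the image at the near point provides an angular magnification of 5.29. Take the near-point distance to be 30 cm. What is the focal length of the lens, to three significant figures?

6.99 cm

For the image at the near point, M = 1 + D/f.
f = D/(M - 1) = 30/(5.29 - 1) = 6.993 cm.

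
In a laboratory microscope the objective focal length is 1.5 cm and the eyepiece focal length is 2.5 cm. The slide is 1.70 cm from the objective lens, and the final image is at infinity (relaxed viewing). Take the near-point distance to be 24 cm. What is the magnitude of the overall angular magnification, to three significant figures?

72.0

Objective: 1/d_i = 1/f_obj - 1/d_o = 1/1.5 - 1/1.70 = 0.07843 cm^-1, so d_i = 12.750 cm.
m_obj = -d_i/d_o = -12.750/1.70 = -7.500.
Eyepiece angular magnification (image at infinity): M_eye = D/f_e = 24/2.5 = 9.600.
Overall M = m_obj x M_eye = (-7.500)(9.600) = -72.00.
|M| = 72.00.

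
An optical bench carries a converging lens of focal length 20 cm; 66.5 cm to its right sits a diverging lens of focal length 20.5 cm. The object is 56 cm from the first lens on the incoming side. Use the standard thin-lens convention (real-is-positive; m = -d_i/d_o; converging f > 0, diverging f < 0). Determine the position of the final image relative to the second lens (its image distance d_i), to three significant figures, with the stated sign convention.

-13.0 cm

Applying the thin-lens equation to the first lens, 1/20 = 1/56 + 1/d_i1, which gives d_i1 = 31.111 cm.
Object distance for lens 2: d_o2 = 66.5 - 31.111 = 35.389 cm.
Applying the thin-lens equation again with f_2 = -20.5 cm and d_o2 = 35.389 cm gives d_i2 = -12.981 cm.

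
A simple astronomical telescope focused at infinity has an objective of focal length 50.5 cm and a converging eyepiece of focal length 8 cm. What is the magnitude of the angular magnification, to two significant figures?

6.3

|M| = f_obj/|f_eye| = 50.5/8 = 6.312.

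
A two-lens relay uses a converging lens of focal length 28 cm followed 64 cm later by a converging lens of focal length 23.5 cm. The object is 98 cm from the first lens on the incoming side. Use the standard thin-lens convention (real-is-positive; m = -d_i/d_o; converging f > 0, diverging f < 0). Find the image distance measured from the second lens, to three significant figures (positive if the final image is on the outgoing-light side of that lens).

448 cm

Applying the thin-lens equation to the first lens, 1/28 = 1/98 + 1/d_i1, which gives d_i1 = 39.200 cm.
Object distance for lens 2: d_o2 = 64 - 39.200 = 24.800 cm.
Applying the thin-lens equation again with f_2 = 23.5 cm and d_o2 = 24.800 cm gives d_i2 = 448.308 cm.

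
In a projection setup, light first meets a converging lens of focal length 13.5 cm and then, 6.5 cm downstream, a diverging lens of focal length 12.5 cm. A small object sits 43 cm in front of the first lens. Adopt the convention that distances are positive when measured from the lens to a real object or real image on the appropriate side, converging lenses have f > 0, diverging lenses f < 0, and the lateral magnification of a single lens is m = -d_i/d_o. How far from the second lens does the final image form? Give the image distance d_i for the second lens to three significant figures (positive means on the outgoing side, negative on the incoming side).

-243 cm

Applying the thin-lens equation to the first lens, 1/13.5 = 1/43 + 1/d_i1, which gives d_i1 = 19.678 cm.
This image would form 19.678 cm past lens 1, i.e. 13.178 cm beyond lens 2, so it is a virtual object for lens 2: d_o2 = 6.5 - 19.678 = -13.178 cm.
Applying the thin-lens equation again with f_2 = -12.5 cm and d_o2 = -13.178 cm gives d_i2 = -242.969 cm.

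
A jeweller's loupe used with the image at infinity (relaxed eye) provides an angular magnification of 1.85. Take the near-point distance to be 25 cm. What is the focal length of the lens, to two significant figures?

14 cm

For the image at infinity, M = D/f.
f = D/M = 25/1.85 = 13.514 cm.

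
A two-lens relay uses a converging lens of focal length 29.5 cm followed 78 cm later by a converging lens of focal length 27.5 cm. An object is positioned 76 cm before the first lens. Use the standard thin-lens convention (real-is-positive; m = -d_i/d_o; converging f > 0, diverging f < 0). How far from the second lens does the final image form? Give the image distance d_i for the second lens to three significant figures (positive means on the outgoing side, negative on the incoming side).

Lens 1: 1/d_i1 = 1/f_1 - 1/d_o1 = 1/29.5 - 1/76 = 0.02074 cm^-1, so d_i1 = 48.215 cm.
Object distance for lens 2: d_o2 = 78 - 48.215 = 29.785 cm.
Lens 2: 1/d_i2 = 1/f_2 - 1/d_o2 = 1/27.5 - 1/(29.785) = 0.00279 cm^-1, so d_i2 = 358.471 cm.

358 cm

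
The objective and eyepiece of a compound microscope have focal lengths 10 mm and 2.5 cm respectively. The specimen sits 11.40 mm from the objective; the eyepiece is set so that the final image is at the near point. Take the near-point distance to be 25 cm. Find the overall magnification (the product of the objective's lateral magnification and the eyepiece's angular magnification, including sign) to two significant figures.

Convert to cm: f_obj = 10 mm = 1 cm; d_o = 11.40 mm = 1.14 cm.
Objective: 1/d_i = 1/f_obj - 1/d_o = 1/1 - 1/1.14 = 0.12281 cm^-1, so d_i = 8.143 cm.
m_obj = -d_i/d_o = -8.143/1.14 = -7.143.
Eyepiece angular magnification (image at near point): M_eye = 1 + D/f_e = 1 + 25/2.5 = 11.000.
Overall M = m_obj x M_eye = (-7.143)(11.000) = -78.57.

-79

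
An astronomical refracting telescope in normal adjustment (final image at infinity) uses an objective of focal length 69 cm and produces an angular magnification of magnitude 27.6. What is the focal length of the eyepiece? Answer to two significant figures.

|M| = f_obj/f_eye, so f_eye = f_obj/|M| = 69/27.6 = 2.500 cm.

2.5 cm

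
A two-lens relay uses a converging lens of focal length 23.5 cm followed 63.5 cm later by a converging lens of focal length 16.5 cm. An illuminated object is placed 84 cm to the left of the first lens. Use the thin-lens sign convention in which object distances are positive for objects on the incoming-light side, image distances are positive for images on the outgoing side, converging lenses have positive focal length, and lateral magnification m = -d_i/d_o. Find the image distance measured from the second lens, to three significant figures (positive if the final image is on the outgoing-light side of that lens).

35.4 cm

Applying the thin-lens equation to the first lens, 1/23.5 = 1/84 + 1/d_i1, which gives d_i1 = 32.628 cm.
That image sits 30.872 cm in front of the second lens, so d_o2 = 30.872 cm.
Applying the thin-lens equation again with f_2 = 16.5 cm and d_o2 = 30.872 cm gives d_i2 = 35.443 cm.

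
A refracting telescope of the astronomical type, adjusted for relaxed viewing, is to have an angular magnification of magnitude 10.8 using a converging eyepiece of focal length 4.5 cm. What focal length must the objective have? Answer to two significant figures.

|M| = f_obj/|f_eye|, so f_obj = |M| x |f_eye| = 10.8 x 4.5 = 48.600 cm.

49 cm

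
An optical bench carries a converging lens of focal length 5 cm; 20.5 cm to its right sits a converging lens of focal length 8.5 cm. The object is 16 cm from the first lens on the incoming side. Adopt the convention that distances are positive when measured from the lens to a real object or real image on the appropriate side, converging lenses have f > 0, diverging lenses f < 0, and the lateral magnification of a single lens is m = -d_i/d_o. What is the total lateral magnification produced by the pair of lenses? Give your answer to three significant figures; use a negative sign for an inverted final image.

0.817

Lens 1: 1/d_i1 = 1/f_1 - 1/d_o1 = 1/5 - 1/16 = 0.13750 cm^-1, so d_i1 = 7.273 cm.
m_1 = -(7.273)/16 = -0.4545.
That image sits 13.227 cm in front of the second lens, so d_o2 = 13.227 cm.
Lens 2: 1/d_i2 = 1/f_2 - 1/d_o2 = 1/8.5 - 1/(13.227) = 0.04205 cm^-1, so d_i2 = 23.784 cm.
m_2 = -(23.784)/(13.227) = -1.7981.
The system's lateral magnification is m_1 m_2 = (-0.4545)(-1.7981) = 0.8173.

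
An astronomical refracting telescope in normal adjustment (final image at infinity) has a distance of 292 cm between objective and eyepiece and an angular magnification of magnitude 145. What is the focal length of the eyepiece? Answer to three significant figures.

2.00 cm

In normal adjustment the tube length equals f_obj + f_eye and |M| = f_obj/f_eye.
So f_obj = 145 f_eye and 145 f_eye + f_eye = 292 cm, giving f_eye = 292/146 = 2.000 cm and f_obj = 290.000 cm.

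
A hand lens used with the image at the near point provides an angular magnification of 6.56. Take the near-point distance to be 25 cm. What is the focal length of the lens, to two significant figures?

For the image at the near point, M = 1 + D/f.
f = D/(M - 1) = 25/(6.56 - 1) = 4.496 cm.

4.5 cm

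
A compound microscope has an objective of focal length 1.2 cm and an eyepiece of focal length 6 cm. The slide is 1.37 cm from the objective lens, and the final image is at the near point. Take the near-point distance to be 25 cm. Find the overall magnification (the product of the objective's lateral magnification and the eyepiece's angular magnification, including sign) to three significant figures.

-36.5

Objective: 1/d_i = 1/f_obj - 1/d_o = 1/1.2 - 1/1.37 = 0.10341 cm^-1, so d_i = 9.671 cm.
m_obj = -d_i/d_o = -9.671/1.37 = -7.059.
Eyepiece angular magnification (image at near point): M_eye = 1 + D/f_e = 1 + 25/6 = 5.167.
Overall M = m_obj x M_eye = (-7.059)(5.167) = -36.47.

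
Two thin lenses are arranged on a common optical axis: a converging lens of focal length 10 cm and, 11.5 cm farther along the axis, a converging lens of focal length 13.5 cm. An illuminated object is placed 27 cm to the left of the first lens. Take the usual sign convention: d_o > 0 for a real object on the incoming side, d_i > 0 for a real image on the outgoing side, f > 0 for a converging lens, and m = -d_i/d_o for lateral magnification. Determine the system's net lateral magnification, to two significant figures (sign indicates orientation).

-0.44

Applying the thin-lens equation to the first lens, 1/10 = 1/27 + 1/d_i1, which gives d_i1 = 15.882 cm.
Its lateral magnification is m_1 = -d_i1/d_o1 = -(15.882)/27 = -0.5882.
This image would form 15.882 cm past lens 1, i.e. 4.382 cm beyond lens 2, so it is a virtual object for lens 2: d_o2 = 11.5 - 15.882 = -4.382 cm.
Applying the thin-lens equation again with f_2 = 13.5 cm and d_o2 = -4.382 cm gives d_i2 = 3.308 cm.
m_2 = -(3.308)/(-4.382) = 0.7549.
Overall magnification: m = m_1 m_2 = -0.4441.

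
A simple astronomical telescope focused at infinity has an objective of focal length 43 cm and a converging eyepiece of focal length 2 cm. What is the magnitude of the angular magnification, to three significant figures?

21.5

|M| = f_obj/|f_eye| = 43/2 = 21.500.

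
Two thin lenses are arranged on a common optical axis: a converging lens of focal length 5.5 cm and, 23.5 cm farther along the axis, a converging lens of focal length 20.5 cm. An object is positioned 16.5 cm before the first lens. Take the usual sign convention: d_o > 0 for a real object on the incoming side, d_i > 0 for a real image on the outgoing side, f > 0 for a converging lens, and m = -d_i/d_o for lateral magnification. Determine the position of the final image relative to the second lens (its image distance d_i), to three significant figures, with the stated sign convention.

-59.5 cm

Applying the thin-lens equation to the first lens, 1/5.5 = 1/16.5 + 1/d_i1, which gives d_i1 = 8.250 cm.
Object distance for lens 2: d_o2 = 23.5 - 8.250 = 15.250 cm.
Applying the thin-lens equation again with f_2 = 20.5 cm and d_o2 = 15.250 cm gives d_i2 = -59.548 cm.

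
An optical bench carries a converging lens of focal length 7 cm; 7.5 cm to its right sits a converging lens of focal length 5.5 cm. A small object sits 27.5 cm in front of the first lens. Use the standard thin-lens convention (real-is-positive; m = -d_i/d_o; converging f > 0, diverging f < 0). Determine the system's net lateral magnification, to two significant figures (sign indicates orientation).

First lens: d_i1 = 1/(1/7 - 1/27.5) = 9.390 cm.
m_1 = -(9.390)/27.5 = -0.3415.
This image would form 9.390 cm past lens 1, i.e. 1.890 cm beyond lens 2, so it is a virtual object for lens 2: d_o2 = 7.5 - 9.390 = -1.890 cm.
Second lens: d_i2 = 1/(1/5.5 - 1/(-1.890)) = 1.407 cm.
m_2 = -(1.407)/(-1.890) = 0.7442.
Total m = m_1 x m_2 = (-0.3415)(0.7442) = -0.2541.

-0.25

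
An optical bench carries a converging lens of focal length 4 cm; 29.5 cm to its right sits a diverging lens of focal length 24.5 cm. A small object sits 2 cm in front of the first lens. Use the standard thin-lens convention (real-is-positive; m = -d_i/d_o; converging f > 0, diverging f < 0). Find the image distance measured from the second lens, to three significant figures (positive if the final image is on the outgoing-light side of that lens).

-14.2 cm

First lens: d_i1 = 1/(1/4 - 1/2) = -4.000 cm.
With d_i1 < 0 the first image is virtual and lies on the object side; the object distance for lens 2 is d_o2 = 29.5 - (-4.000) = 33.500 cm.
Second lens: d_i2 = 1/(1/(-24.5) - 1/(33.500)) = -14.151 cm.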